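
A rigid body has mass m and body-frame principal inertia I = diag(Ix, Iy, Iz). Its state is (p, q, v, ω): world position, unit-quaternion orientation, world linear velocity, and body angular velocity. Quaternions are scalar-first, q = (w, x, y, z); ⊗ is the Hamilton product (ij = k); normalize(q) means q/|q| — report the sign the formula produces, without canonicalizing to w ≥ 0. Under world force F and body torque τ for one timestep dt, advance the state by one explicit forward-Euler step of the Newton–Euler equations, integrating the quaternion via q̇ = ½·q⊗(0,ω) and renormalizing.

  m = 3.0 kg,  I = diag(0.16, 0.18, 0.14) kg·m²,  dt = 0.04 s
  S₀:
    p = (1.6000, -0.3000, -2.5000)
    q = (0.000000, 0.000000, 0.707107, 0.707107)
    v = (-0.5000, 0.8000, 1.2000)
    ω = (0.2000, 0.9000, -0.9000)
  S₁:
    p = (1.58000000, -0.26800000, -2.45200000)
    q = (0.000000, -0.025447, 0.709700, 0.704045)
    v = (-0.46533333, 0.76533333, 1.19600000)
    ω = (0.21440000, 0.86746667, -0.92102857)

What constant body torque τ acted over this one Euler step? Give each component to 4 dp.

τ = (0.0900, -0.1500, -0.0700)

ω₁ − ω₀ = (0.01440000, -0.03253333, -0.02102857)
τ = I·(Δω/dt) + ω₀×(Iω₀) = (0.0900, -0.1500, -0.0700)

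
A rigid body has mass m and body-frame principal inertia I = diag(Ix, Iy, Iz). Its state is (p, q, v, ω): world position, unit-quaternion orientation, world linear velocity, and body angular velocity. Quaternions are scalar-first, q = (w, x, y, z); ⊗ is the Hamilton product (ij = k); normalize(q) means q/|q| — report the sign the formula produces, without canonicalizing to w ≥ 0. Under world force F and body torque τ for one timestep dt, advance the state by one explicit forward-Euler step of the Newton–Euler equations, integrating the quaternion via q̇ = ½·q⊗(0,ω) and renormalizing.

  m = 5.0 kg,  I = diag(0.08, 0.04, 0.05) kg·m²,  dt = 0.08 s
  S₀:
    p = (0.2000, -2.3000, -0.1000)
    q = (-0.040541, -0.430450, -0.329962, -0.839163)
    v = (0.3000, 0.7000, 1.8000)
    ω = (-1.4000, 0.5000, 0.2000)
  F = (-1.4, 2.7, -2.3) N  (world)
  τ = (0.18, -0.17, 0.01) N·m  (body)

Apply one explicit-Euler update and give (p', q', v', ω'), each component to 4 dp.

(τ − ω×Iω)/I = (2.2375, -4.0400, -0.3600)
ω' = ω + α·dt = (-1.2210, 0.1768, 0.1712)
2q̇ = q⊗(0,ω) = (-0.2698164, 0.4103465, 1.2406477, -0.6852800)
updated quaternion q' = (-0.0512, -0.4133, -0.2798, -0.8650)
a = (-0.2800, 0.5400, -0.4600)
p' = p + v·dt = (0.2240, -2.2440, 0.0440)
new velocity v' = (0.2776, 0.7432, 1.7632)

p' = (0.2240, -2.2440, 0.0440)
q' = (-0.0512, -0.4133, -0.2798, -0.8650)
v' = (0.2776, 0.7432, 1.7632)
ω' = (-1.2210, 0.1768, 0.1712)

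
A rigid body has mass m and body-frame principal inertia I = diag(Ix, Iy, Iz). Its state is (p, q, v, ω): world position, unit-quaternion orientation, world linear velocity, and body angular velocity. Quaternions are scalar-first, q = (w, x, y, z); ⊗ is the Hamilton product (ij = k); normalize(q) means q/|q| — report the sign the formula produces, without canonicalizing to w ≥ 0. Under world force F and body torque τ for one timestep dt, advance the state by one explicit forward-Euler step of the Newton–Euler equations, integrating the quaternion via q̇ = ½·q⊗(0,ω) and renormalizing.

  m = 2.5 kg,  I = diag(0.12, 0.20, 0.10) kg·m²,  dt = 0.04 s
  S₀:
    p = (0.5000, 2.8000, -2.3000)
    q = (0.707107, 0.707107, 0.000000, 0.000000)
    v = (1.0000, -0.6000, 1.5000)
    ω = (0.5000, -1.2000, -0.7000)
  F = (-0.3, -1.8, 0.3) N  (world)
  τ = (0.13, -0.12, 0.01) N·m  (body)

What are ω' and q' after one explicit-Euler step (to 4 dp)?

gyro term ω×Iω = (-0.0840, -0.0070, -0.0480)
angular accel α = (1.7833, -0.5650, 0.5800)
new body rate ω' = (0.5713, -1.2226, -0.6768)
q⊗(0,ω) = (-0.3535535, 0.3535535, -0.3535535, -1.3435033)
q + ½dt·q⊗(0,ω), renormalized = (0.6997, 0.7139, -0.0071, -0.0269)

ω' = (0.5713, -1.2226, -0.6768)
q' = (0.6997, 0.7139, -0.0071, -0.0269)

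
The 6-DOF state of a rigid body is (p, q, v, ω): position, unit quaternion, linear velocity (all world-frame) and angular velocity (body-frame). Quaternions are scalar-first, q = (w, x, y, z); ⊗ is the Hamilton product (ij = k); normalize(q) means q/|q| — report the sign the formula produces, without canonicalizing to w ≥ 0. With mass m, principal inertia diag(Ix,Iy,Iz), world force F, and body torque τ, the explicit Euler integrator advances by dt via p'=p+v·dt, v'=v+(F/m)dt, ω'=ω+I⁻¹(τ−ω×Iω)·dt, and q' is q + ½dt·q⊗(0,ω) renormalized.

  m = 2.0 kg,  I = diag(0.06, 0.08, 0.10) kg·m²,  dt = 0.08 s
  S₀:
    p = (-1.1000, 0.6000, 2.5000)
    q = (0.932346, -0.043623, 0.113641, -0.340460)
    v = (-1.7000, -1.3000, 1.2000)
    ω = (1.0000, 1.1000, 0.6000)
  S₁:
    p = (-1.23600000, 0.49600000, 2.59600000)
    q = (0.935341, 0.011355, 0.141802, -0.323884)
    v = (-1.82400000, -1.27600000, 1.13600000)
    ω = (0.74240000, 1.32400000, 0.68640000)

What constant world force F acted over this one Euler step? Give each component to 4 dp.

F = (-3.1000, 0.6000, -1.6000)

velocity change Δv = (-0.12400000, 0.02400000, -0.06400000)
applied force F = (-3.1000, 0.6000, -1.6000)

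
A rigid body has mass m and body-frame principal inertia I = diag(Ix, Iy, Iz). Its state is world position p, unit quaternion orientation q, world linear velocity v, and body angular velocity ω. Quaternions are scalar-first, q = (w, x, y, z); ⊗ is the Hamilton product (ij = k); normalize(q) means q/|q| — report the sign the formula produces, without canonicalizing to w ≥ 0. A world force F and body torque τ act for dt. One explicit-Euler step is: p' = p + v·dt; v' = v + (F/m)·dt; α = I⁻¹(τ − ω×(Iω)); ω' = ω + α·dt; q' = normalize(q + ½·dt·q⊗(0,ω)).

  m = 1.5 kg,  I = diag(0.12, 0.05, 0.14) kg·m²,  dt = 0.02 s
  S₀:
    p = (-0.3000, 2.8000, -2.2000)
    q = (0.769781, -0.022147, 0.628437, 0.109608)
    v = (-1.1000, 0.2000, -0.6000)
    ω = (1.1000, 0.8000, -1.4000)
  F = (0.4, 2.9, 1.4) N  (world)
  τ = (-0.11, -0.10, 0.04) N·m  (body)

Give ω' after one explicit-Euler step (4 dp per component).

angular accel α = (-0.0767, -2.6160, 0.7257)
ω' = ω + α·dt = (1.0985, 0.7477, -1.3855)

ω' = (1.0985, 0.7477, -1.3855)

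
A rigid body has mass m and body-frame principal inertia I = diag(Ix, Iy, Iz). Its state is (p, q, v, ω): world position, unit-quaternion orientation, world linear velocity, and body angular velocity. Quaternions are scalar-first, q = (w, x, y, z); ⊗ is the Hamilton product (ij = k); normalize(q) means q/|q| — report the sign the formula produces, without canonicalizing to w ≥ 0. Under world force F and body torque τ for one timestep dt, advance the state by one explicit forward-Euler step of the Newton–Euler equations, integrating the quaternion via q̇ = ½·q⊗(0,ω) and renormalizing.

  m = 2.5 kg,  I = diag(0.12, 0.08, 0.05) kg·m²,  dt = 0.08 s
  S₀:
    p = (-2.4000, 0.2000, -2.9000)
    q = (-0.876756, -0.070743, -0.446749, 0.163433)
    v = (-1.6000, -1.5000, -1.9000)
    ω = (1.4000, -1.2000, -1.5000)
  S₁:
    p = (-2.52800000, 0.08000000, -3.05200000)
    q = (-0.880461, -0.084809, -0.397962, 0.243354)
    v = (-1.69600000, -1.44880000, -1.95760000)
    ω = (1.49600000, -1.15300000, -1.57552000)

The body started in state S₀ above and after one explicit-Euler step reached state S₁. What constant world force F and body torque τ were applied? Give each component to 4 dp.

Δv = v₁−v₀ = (-0.09600000, 0.05120000, -0.05760000)
applied force F = (-3.0000, 1.6000, -1.8000)
Δω = ω₁−ω₀ = (0.09600000, 0.04700000, -0.07552000)
applied torque τ = (0.0900, -0.1000, 0.0200)

F = (-3.0000, 1.6000, -1.8000)
τ = (0.0900, -0.1000, 0.0200)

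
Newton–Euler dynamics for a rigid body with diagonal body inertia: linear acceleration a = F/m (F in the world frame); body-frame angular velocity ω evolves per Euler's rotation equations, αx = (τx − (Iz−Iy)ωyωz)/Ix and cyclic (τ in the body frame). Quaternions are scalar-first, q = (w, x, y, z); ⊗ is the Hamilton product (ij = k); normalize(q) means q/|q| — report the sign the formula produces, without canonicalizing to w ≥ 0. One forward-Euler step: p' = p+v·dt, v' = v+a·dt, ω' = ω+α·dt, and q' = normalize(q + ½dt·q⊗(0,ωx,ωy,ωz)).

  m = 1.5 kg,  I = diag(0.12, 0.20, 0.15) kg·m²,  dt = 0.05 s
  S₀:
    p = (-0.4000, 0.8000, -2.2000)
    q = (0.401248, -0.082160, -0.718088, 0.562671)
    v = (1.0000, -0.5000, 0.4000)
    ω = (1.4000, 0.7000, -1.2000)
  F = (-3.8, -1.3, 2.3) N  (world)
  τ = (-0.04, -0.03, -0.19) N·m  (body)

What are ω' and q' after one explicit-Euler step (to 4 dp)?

ω' = (1.3658, 0.6799, -1.2895)
q' = (0.4330, -0.0564, -0.6930, 0.5736)

gyro term ω×Iω = (0.0420, 0.0504, 0.0784)
angular accel α = (-0.6833, -0.4020, -1.7893)
ω + α·dt = (1.3658, 0.6799, -1.2895)
2q̇ = q⊗(0,ω) = (1.2928908, 1.0295831, 0.9700210, 0.4663136)
q' = normalize(q + ½dt·q⊗(0,ω)) = (0.4330, -0.0564, -0.6930, 0.5736)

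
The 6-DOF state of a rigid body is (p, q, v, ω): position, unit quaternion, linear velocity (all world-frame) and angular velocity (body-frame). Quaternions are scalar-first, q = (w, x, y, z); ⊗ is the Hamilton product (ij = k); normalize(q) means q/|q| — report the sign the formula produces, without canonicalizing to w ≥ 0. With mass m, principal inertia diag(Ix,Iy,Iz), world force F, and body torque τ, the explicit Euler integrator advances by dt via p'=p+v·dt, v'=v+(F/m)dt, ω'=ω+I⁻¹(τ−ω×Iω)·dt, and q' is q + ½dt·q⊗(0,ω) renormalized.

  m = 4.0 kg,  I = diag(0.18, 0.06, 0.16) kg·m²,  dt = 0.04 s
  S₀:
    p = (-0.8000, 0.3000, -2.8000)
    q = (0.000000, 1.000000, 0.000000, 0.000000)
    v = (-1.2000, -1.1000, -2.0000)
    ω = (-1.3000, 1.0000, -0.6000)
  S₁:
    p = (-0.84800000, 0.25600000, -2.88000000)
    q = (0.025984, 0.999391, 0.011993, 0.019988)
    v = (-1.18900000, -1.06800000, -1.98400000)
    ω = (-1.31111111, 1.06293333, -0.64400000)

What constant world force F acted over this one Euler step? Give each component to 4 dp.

Δv = v₁−v₀ = (0.01100000, 0.03200000, 0.01600000)
F = m·Δv/dt = (1.1000, 3.2000, 1.6000)

F = (1.1000, 3.2000, 1.6000)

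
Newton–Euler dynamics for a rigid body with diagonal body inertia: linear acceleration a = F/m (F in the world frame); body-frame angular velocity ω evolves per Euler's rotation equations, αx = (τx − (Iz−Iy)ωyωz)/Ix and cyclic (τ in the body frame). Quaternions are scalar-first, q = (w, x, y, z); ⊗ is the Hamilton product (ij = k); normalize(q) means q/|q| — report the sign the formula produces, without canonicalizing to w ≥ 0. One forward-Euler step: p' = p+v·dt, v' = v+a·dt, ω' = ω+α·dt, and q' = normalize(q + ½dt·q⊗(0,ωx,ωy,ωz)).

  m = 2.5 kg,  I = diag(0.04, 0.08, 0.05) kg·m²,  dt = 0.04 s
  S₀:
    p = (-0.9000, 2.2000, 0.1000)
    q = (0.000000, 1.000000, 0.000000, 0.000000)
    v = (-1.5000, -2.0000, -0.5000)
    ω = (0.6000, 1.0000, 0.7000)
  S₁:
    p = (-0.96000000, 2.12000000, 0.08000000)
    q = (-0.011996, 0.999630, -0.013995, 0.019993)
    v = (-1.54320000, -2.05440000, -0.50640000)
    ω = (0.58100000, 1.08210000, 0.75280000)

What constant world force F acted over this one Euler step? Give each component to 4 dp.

F = (-2.7000, -3.4000, -0.4000)

Δv = v₁−v₀ = (-0.04320000, -0.05440000, -0.00640000)
applied force F = (-2.7000, -3.4000, -0.4000)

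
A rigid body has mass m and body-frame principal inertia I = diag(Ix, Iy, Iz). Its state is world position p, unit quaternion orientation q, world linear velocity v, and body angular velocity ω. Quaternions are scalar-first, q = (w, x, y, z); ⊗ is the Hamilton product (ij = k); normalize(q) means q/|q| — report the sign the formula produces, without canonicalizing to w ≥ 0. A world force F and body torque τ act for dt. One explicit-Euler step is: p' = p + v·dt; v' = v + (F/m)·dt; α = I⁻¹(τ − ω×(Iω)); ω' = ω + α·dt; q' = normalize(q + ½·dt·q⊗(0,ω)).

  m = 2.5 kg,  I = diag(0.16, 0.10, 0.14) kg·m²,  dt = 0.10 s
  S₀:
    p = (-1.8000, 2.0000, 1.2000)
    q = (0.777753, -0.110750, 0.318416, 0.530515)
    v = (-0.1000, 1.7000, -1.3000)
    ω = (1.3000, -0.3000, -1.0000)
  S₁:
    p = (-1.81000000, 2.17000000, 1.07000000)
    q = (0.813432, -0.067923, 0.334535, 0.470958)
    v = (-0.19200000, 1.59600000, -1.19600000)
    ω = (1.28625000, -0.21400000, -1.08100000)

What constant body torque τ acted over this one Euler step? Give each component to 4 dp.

rate change Δω = (-0.01375000, 0.08600000, -0.08100000)
gyro term ω₀×Iω₀ = (0.0120, -0.0260, 0.0234)
τ = I·(Δω/dt) + ω₀×(Iω₀) = (-0.0100, 0.0600, -0.0900)

τ = (-0.0100, 0.0600, -0.0900)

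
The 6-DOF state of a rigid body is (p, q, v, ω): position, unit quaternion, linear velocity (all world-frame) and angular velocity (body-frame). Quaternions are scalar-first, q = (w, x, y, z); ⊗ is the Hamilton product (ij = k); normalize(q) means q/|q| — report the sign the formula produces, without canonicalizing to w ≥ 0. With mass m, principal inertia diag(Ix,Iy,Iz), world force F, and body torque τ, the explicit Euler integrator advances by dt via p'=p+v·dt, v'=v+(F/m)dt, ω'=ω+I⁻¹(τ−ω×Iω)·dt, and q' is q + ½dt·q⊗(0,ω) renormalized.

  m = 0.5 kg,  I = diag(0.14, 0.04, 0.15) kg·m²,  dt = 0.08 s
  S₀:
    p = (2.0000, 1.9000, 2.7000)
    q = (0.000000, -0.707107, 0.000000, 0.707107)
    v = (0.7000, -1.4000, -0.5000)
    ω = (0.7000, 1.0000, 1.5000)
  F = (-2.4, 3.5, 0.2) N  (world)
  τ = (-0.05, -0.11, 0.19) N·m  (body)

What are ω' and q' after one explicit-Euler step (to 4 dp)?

gyro term ω×Iω = (0.1650, -0.0105, -0.0700)
angular accel α = (-1.5357, -2.4875, 1.7333)
new body rate ω' = (0.5771, 0.8010, 1.6387)
Hamilton product q⊗(0,ω) = (-0.5656856, -0.7071070, 1.5556354, -0.7071070)
q + ½dt·q⊗(0,ω), renormalized = (-0.0226, -0.7332, 0.0620, 0.6768)

ω' = (0.5771, 0.8010, 1.6387)
q' = (-0.0226, -0.7332, 0.0620, 0.6768)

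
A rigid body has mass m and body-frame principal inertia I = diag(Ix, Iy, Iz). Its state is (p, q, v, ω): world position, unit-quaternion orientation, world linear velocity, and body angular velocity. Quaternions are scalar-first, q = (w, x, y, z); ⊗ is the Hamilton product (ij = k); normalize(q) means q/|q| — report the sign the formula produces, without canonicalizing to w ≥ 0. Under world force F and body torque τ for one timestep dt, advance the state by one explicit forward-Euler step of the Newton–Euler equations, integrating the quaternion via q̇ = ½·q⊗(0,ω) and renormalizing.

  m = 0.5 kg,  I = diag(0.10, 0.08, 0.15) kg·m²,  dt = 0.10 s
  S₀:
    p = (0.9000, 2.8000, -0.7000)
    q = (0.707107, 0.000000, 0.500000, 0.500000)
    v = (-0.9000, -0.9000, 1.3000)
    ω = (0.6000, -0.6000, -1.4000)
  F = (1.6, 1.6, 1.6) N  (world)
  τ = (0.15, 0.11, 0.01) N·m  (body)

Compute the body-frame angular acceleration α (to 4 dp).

precession coupling ω×(Iω) = (0.0588, 0.0420, 0.0072)
α = I⁻¹(τ − ω×Iω) = (0.9120, 0.8500, 0.0187)

α = (0.9120, 0.8500, 0.0187)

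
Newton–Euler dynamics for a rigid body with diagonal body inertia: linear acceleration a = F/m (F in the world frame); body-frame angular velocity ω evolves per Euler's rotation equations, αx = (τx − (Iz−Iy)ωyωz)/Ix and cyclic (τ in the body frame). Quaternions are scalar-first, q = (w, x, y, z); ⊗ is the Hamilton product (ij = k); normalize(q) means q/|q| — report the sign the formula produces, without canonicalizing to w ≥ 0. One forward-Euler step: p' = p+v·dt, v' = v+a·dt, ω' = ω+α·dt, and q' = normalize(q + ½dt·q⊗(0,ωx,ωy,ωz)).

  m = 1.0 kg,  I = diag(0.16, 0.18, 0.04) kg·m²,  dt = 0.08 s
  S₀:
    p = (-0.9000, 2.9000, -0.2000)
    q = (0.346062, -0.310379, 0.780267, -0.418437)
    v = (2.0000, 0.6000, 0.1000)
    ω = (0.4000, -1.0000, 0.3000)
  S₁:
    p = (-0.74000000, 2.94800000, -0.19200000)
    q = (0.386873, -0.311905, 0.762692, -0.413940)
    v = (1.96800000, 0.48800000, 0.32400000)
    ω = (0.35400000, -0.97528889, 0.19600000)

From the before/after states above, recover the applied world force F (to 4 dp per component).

F = (-0.4000, -1.4000, 2.8000)

v₁ − v₀ = (-0.03200000, -0.11200000, 0.22400000)
applied force F = (-0.4000, -1.4000, 2.8000)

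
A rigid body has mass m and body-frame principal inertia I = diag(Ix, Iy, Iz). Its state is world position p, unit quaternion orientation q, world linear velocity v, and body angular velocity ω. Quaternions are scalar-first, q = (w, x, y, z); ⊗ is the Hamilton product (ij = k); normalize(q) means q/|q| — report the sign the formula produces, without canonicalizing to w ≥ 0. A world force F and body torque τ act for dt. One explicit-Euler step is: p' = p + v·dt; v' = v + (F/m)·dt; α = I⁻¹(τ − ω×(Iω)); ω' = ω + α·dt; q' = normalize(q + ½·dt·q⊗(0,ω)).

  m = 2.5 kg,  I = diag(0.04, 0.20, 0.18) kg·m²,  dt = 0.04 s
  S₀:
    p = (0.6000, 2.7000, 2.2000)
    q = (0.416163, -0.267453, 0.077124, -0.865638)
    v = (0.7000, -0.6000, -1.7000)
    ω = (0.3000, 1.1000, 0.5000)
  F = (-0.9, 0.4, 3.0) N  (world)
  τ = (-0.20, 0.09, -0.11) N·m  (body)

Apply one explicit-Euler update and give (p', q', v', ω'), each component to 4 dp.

ω×(Iω) gyroscopic = (-0.0110, -0.0210, 0.0528)
(τ − ω×Iω)/I = (-4.7250, 0.5550, -0.9044)
new body rate ω' = (0.1110, 1.1222, 0.4638)
Hamilton product q⊗(0,ω) = (0.4282185, 1.1156127, 0.3318144, -0.1092540)
updated quaternion q' = (0.4246, -0.2451, 0.0837, -0.8676)
a = (-0.3600, 0.1600, 1.2000)
new position p' = (0.6280, 2.6760, 2.1320)
new velocity v' = (0.6856, -0.5936, -1.6520)

p' = (0.6280, 2.6760, 2.1320)
q' = (0.4246, -0.2451, 0.0837, -0.8676)
v' = (0.6856, -0.5936, -1.6520)
ω' = (0.1110, 1.1222, 0.4638)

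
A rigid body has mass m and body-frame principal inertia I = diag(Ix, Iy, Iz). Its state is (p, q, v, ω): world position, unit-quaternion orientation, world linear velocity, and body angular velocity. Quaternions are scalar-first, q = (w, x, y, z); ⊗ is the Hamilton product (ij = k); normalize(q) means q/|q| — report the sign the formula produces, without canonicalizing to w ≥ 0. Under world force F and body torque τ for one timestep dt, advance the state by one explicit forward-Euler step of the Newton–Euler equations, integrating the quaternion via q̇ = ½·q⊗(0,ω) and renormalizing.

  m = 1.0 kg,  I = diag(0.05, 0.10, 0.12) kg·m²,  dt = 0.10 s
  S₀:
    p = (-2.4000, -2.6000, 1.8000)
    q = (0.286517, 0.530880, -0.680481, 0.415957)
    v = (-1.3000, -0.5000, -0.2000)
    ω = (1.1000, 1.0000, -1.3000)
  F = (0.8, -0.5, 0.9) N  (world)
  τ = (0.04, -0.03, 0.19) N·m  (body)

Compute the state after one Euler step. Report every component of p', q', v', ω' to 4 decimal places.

p' = (-2.5300, -2.6500, 1.7800)
q' = (0.3168, 0.5673, -0.6058, 0.4591)
v' = (-1.2200, -0.5500, -0.1100)
ω' = (1.2320, 0.8699, -1.1875)

precession coupling ω×(Iω) = (-0.0260, 0.1001, 0.0550)
α = I⁻¹(τ − ω×Iω) = (1.3200, -1.3010, 1.1250)
ω' = ω + α·dt = (1.2320, 0.8699, -1.1875)
q⊗(0,ω) = (0.6372571, 0.7838370, 1.4342137, 0.9069370)
q' = normalize(q + ½dt·q⊗(0,ω)) = (0.3168, 0.5673, -0.6058, 0.4591)
a = (0.8000, -0.5000, 0.9000)
p + v·dt = (-2.5300, -2.6500, 1.7800)
v' = v + a·dt = (-1.2200, -0.5500, -0.1100)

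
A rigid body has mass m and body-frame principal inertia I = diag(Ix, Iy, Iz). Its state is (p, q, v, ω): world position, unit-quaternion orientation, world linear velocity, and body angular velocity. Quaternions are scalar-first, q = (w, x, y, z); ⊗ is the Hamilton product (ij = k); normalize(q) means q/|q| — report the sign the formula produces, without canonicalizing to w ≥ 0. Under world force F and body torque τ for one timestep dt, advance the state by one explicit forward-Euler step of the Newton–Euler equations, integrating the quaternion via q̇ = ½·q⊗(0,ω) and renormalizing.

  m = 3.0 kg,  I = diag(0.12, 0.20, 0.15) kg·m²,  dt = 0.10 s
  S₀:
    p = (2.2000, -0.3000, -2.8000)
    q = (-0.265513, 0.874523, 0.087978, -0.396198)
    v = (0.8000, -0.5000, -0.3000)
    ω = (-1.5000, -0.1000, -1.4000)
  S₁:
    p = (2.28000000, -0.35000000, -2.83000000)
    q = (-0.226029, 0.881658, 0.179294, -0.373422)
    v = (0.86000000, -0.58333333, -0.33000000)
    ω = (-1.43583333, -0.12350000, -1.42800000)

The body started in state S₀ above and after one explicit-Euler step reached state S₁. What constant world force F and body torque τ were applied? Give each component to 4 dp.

ω₁ − ω₀ = (0.06416667, -0.02350000, -0.02800000)
gyro term ω₀×Iω₀ = (-0.0070, -0.0630, 0.0120)
τ = I·(Δω/dt) + ω₀×(Iω₀) = (0.0700, -0.1100, -0.0300)
Δv = v₁−v₀ = (0.06000000, -0.08333333, -0.03000000)
m·(v₁−v₀)/dt = (1.8000, -2.5000, -0.9000)

F = (1.8000, -2.5000, -0.9000)
τ = (0.0700, -0.1100, -0.0300)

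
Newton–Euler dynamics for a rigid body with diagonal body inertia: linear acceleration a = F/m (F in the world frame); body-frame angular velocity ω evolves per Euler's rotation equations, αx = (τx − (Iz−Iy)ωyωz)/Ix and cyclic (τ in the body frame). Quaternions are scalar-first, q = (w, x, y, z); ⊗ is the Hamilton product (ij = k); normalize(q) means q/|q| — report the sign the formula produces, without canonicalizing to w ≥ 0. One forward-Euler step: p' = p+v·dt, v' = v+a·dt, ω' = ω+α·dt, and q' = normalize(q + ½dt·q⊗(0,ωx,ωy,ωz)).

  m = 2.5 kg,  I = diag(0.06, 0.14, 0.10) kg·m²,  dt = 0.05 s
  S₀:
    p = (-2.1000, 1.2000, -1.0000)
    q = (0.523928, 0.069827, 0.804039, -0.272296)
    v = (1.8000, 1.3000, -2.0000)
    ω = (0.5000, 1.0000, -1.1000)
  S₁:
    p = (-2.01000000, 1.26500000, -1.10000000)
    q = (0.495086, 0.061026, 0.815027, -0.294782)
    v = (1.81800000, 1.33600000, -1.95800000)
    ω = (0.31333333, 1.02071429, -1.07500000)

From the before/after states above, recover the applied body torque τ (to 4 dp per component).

ω₁ − ω₀ = (-0.18666667, 0.02071429, 0.02500000)
ω₀×(Iω₀) = (0.0440, 0.0220, 0.0400)
I·α + gyro = (-0.1800, 0.0800, 0.0900)

τ = (-0.1800, 0.0800, 0.0900)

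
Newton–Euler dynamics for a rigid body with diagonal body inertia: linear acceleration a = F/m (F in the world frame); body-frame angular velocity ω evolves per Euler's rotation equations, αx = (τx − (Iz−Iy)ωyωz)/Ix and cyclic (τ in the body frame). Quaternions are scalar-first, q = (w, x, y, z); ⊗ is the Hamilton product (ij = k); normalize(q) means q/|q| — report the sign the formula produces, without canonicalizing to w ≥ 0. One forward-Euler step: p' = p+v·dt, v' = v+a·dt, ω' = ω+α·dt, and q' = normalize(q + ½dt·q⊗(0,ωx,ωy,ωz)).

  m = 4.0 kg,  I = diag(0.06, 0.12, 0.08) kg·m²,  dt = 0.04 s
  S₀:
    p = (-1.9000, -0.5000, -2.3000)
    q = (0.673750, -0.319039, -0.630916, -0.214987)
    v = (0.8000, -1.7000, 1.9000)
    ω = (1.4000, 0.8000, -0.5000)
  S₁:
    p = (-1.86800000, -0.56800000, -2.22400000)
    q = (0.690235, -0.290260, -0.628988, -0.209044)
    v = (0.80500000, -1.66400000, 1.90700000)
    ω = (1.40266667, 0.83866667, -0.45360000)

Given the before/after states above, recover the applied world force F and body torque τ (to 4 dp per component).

F = (0.5000, 3.6000, 0.7000)
τ = (0.0200, 0.1300, 0.1600)

v₁ − v₀ = (0.00500000, 0.03600000, 0.00700000)
m·(v₁−v₀)/dt = (0.5000, 3.6000, 0.7000)
ω₁ − ω₀ = (0.00266667, 0.03866667, 0.04640000)
applied torque τ = (0.0200, 0.1300, 0.1600)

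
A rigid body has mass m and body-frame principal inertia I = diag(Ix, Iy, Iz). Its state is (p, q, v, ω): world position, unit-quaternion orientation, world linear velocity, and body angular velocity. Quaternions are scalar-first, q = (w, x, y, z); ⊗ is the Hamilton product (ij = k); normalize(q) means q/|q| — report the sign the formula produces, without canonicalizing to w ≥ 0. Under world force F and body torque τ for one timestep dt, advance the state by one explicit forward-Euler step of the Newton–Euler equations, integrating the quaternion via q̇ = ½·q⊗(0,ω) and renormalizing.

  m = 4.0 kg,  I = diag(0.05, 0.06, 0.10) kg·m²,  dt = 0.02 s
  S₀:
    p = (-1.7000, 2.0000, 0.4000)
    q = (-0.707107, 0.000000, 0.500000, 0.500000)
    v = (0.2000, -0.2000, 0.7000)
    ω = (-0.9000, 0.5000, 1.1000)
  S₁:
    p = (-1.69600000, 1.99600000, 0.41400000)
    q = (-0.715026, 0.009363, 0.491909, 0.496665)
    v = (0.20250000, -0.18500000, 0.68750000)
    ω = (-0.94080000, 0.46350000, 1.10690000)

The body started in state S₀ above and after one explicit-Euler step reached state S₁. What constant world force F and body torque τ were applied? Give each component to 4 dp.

v₁ − v₀ = (0.00250000, 0.01500000, -0.01250000)
applied force F = (0.5000, 3.0000, -2.5000)
rate change Δω = (-0.04080000, -0.03650000, 0.00690000)
ω₀×(Iω₀) = (0.0220, 0.0495, -0.0045)
applied torque τ = (-0.0800, -0.0600, 0.0300)

F = (0.5000, 3.0000, -2.5000)
τ = (-0.0800, -0.0600, 0.0300)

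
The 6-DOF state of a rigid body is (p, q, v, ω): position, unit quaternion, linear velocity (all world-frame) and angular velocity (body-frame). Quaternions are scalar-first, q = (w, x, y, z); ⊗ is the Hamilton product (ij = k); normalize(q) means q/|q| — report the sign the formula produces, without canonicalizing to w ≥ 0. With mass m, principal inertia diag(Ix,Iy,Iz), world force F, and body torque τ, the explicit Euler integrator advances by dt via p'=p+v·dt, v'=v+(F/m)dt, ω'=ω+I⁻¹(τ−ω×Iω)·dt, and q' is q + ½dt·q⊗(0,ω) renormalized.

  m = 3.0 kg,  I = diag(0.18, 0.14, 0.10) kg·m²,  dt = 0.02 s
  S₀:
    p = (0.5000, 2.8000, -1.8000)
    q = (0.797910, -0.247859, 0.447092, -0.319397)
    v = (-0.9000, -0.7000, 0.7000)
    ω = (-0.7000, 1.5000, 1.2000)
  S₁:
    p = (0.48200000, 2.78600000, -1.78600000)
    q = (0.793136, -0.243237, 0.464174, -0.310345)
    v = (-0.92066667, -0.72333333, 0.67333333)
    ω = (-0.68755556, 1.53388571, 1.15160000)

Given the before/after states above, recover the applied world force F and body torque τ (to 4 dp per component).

Δω = ω₁−ω₀ = (0.01244444, 0.03388571, -0.04840000)
precession coupling = (-0.0720, -0.0672, 0.0420)
τ = I·(Δω/dt) + ω₀×(Iω₀) = (0.0400, 0.1700, -0.2000)
Δv = v₁−v₀ = (-0.02066667, -0.02333333, -0.02666667)
F = m·Δv/dt = (-3.1000, -3.5000, -4.0000)

F = (-3.1000, -3.5000, -4.0000)
τ = (0.0400, 0.1700, -0.2000)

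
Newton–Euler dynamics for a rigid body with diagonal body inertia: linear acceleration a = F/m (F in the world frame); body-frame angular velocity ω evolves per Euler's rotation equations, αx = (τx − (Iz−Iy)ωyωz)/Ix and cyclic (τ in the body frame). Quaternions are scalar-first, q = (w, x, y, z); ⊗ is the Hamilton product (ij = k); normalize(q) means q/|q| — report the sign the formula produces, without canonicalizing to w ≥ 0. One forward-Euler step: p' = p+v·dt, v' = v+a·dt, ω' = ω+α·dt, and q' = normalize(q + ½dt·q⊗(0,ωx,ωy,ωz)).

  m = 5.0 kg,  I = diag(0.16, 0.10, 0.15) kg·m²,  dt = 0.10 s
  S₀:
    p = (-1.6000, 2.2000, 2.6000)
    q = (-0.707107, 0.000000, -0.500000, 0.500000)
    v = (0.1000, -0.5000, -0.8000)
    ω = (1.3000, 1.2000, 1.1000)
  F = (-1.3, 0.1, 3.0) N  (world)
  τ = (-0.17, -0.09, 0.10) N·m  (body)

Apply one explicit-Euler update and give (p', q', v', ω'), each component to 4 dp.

p' = (-1.5900, 2.1500, 2.5200)
q' = (-0.7008, -0.1029, -0.5072, 0.4910)
v' = (0.0740, -0.4980, -0.7400)
ω' = (1.1525, 1.0957, 1.2291)

ω×(Iω) gyroscopic = (0.0660, 0.0143, -0.0936)
α = I⁻¹(τ − ω×Iω) = (-1.4750, -1.0430, 1.2907)
ω + α·dt = (1.1525, 1.0957, 1.2291)
q⊗(0,ω) = (0.0500000, -2.0692391, -0.1985284, -0.1278177)
q' = normalize(q + ½dt·q⊗(0,ω)) = (-0.7008, -0.1029, -0.5072, 0.4910)
a = F/m = (-0.2600, 0.0200, 0.6000)
new position p' = (-1.5900, 2.1500, 2.5200)
new velocity v' = (0.0740, -0.4980, -0.7400)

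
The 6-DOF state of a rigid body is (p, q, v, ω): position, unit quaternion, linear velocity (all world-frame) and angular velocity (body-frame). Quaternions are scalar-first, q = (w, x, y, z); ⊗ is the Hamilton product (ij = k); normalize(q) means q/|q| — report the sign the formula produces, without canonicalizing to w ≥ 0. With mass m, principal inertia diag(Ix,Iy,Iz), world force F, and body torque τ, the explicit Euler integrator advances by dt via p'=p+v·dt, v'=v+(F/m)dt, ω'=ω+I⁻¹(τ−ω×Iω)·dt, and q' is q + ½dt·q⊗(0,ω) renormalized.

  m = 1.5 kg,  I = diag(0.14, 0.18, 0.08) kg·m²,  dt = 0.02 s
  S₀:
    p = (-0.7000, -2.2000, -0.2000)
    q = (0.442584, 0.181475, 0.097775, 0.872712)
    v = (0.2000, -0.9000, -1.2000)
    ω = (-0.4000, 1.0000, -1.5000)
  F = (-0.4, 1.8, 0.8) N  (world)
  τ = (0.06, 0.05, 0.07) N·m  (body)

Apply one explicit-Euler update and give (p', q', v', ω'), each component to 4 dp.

p' = (-0.6960, -2.2180, -0.2240)
q' = (0.4553, 0.1695, 0.1014, 0.8681)
v' = (0.1947, -0.8760, -1.1893)
ω' = (-0.4129, 1.0016, -1.4785)

precession coupling ω×(Iω) = (0.1500, 0.0360, -0.0160)
(τ − ω×Iω)/I = (-0.6429, 0.0778, 1.0750)
ω' = ω + α·dt = (-0.4129, 1.0016, -1.4785)
q⊗(0,ω) = (1.2838830, -1.1964081, 0.3657117, -0.4432910)
q' = normalize(q + ½dt·q⊗(0,ω)) = (0.4553, 0.1695, 0.1014, 0.8681)
p + v·dt = (-0.6960, -2.2180, -0.2240)
v + (F/m)dt = (0.1947, -0.8760, -1.1893)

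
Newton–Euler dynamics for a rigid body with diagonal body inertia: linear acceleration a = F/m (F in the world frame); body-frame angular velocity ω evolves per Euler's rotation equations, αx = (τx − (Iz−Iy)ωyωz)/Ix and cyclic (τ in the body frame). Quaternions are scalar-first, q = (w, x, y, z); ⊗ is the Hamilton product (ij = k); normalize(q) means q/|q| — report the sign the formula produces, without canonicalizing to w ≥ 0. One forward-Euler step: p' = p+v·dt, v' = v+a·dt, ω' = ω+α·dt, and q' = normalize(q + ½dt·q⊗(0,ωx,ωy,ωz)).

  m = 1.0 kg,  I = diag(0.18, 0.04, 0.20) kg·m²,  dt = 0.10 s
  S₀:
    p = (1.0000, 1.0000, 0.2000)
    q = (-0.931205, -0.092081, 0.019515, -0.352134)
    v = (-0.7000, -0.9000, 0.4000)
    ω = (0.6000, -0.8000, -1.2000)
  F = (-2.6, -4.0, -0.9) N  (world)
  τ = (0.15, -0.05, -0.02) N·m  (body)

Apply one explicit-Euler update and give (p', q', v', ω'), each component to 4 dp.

linear accel F/m = (-2.6000, -4.0000, -0.9000)
p' = p + v·dt = (0.9300, 0.9100, 0.2400)
v' = v + a·dt = (-0.9600, -1.3000, 0.3100)
gyro term ω×Iω = (0.1536, 0.0144, 0.0672)
angular accel α = (-0.0200, -1.6100, -0.4360)
ω' = ω + α·dt = (0.5980, -0.9610, -1.2436)
q⊗(0,ω) = (-0.3517002, -0.8638482, 0.4231864, 1.1794018)
q' = normalize(q + ½dt·q⊗(0,ω)) = (-0.9459, -0.1349, 0.0406, -0.2923)

p' = (0.9300, 0.9100, 0.2400)
q' = (-0.9459, -0.1349, 0.0406, -0.2923)
v' = (-0.9600, -1.3000, 0.3100)
ω' = (0.5980, -0.9610, -1.2436)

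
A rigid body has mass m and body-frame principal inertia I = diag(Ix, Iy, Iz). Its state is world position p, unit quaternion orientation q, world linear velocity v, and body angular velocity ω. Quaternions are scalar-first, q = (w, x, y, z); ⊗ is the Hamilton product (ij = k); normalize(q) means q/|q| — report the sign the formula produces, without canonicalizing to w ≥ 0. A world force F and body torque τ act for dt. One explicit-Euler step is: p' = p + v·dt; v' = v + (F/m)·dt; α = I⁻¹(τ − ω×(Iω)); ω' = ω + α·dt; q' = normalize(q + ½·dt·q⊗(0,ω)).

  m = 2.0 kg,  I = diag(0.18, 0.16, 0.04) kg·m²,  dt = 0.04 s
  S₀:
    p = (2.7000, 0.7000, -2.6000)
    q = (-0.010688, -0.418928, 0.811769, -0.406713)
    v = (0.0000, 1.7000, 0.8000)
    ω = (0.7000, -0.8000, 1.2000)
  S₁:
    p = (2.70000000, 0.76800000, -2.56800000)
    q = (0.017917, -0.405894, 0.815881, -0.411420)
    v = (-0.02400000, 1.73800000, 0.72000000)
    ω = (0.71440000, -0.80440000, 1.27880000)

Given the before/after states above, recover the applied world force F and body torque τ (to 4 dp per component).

Δω = ω₁−ω₀ = (0.01440000, -0.00440000, 0.07880000)
I·α + gyro = (0.1800, 0.1000, 0.0900)
Δv = v₁−v₀ = (-0.02400000, 0.03800000, -0.08000000)
applied force F = (-1.2000, 1.9000, -4.0000)

F = (-1.2000, 1.9000, -4.0000)
τ = (0.1800, 0.1000, 0.0900)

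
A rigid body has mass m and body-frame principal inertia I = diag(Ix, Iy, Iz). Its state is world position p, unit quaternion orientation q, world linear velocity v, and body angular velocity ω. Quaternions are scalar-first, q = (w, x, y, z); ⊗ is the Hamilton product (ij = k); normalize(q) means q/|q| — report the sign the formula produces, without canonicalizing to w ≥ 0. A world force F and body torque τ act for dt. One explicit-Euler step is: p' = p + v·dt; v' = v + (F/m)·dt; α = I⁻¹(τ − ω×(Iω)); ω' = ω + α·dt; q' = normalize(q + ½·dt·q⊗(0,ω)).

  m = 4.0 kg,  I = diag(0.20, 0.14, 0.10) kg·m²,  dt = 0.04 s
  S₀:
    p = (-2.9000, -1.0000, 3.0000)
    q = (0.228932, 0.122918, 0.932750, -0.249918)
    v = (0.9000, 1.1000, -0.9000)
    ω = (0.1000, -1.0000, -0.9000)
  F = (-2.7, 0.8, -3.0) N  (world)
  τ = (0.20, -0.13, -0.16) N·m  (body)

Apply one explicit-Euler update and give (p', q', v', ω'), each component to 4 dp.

p' = (-2.8640, -0.9560, 2.9640)
q' = (0.2428, 0.1016, 0.9295, -0.2583)
v' = (0.8730, 1.1080, -0.9300)
ω' = (0.1472, -1.0346, -0.9664)

ω×(Iω) gyroscopic = (-0.0360, -0.0090, 0.0060)
angular accel α = (1.1800, -0.8643, -1.6600)
new body rate ω' = (0.1472, -1.0346, -0.9664)
2q̇ = q⊗(0,ω) = (0.6955320, -1.0664998, -0.1432976, -0.4222318)
q + ½dt·q⊗(0,ω), renormalized = (0.2428, 0.1016, 0.9295, -0.2583)
new position p' = (-2.8640, -0.9560, 2.9640)
new velocity v' = (0.8730, 1.1080, -0.9300)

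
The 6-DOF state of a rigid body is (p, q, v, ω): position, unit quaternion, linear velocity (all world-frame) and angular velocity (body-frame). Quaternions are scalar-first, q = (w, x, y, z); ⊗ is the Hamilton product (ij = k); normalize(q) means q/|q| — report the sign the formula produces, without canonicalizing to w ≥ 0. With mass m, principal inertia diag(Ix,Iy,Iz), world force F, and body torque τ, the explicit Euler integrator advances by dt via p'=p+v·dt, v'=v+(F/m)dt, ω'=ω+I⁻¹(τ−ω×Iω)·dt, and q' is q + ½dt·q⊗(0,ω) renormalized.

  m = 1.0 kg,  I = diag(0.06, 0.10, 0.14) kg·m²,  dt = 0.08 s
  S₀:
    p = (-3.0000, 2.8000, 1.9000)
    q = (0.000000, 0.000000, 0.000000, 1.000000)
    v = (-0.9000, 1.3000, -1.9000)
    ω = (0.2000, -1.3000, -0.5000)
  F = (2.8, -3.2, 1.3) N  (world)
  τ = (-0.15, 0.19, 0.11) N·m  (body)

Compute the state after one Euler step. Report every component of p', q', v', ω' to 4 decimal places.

ω×(Iω) gyroscopic = (0.0260, 0.0080, -0.0104)
α = I⁻¹(τ − ω×Iω) = (-2.9333, 1.8200, 0.8600)
ω + α·dt = (-0.0347, -1.1544, -0.4312)
Hamilton product q⊗(0,ω) = (0.5000000, 1.3000000, 0.2000000, 0.0000000)
q + ½dt·q⊗(0,ω), renormalized = (0.0200, 0.0519, 0.0080, 0.9984)
new position p' = (-3.0720, 2.9040, 1.7480)
new velocity v' = (-0.6760, 1.0440, -1.7960)

p' = (-3.0720, 2.9040, 1.7480)
q' = (0.0200, 0.0519, 0.0080, 0.9984)
v' = (-0.6760, 1.0440, -1.7960)
ω' = (-0.0347, -1.1544, -0.4312)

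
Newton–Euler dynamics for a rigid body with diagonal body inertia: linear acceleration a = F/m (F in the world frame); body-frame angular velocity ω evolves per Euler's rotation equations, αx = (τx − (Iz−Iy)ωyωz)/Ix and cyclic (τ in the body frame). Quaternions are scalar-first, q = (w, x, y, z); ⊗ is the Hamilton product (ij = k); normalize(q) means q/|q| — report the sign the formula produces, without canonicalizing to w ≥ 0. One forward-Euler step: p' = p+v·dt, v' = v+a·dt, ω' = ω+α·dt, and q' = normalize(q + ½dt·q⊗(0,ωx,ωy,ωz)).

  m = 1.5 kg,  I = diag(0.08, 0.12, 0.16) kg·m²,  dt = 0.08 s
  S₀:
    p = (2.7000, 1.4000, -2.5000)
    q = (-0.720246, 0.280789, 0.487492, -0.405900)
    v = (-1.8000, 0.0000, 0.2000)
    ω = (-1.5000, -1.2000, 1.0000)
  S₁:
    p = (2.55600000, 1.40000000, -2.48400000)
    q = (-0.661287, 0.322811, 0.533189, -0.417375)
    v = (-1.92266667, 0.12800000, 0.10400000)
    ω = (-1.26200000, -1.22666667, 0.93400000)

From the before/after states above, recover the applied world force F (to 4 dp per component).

Δv = v₁−v₀ = (-0.12266667, 0.12800000, -0.09600000)
F = m·Δv/dt = (-2.3000, 2.4000, -1.8000)

F = (-2.3000, 2.4000, -1.8000)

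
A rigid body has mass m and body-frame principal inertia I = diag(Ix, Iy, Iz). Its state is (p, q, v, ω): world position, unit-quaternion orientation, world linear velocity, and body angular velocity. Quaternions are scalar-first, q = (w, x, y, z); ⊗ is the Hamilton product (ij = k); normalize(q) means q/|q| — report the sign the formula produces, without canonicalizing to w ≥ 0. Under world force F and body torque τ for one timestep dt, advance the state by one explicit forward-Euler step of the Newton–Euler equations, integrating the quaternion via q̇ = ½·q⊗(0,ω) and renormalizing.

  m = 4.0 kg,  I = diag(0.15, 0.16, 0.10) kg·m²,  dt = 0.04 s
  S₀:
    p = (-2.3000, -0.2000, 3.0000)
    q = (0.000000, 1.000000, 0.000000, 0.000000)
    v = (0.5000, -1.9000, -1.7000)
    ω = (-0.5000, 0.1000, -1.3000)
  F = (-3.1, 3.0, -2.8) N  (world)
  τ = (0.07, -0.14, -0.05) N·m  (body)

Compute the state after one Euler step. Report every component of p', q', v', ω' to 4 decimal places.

p' = (-2.2800, -0.2760, 2.9320)
q' = (0.0100, 0.9996, 0.0260, 0.0020)
v' = (0.4690, -1.8700, -1.7280)
ω' = (-0.4834, 0.0569, -1.3198)

(τ − ω×Iω)/I = (0.4147, -1.0781, -0.4950)
new body rate ω' = (-0.4834, 0.0569, -1.3198)
2q̇ = q⊗(0,ω) = (0.5000000, 0.0000000, 1.3000000, 0.1000000)
q + ½dt·q⊗(0,ω), renormalized = (0.0100, 0.9996, 0.0260, 0.0020)
p + v·dt = (-2.2800, -0.2760, 2.9320)
v + (F/m)dt = (0.4690, -1.8700, -1.7280)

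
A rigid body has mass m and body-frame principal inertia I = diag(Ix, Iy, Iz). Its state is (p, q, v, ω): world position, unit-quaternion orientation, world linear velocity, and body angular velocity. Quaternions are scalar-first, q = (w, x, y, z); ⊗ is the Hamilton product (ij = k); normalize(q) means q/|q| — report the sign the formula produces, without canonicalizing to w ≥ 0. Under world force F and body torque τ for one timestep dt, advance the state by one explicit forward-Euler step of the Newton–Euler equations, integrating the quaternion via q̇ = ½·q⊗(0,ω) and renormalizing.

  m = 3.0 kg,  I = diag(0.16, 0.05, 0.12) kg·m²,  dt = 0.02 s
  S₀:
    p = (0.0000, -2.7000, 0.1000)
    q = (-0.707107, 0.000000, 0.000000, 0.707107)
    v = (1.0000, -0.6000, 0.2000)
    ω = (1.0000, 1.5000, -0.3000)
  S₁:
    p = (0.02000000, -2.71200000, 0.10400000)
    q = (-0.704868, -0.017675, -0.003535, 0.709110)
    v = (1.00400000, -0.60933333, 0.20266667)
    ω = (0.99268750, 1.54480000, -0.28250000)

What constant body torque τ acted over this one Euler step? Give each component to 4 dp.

τ = (-0.0900, 0.1000, -0.0600)

Δω = ω₁−ω₀ = (-0.00731250, 0.04480000, 0.01750000)
applied torque τ = (-0.0900, 0.1000, -0.0600)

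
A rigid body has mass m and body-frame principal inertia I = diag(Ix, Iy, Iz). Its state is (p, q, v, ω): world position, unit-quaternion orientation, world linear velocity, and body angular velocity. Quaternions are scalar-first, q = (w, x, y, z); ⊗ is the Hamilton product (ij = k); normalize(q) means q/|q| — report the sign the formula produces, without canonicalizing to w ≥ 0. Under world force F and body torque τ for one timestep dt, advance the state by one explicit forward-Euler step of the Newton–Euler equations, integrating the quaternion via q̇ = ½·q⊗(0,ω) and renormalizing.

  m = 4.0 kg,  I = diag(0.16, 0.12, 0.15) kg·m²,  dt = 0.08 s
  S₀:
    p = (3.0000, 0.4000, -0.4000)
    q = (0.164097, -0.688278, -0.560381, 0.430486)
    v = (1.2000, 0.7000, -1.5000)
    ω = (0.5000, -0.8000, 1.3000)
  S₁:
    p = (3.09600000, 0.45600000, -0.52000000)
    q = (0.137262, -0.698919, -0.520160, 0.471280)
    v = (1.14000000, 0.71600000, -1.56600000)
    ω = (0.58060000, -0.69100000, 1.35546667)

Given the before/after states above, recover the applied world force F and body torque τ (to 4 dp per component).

rate change Δω = (0.08060000, 0.10900000, 0.05546667)
I·α + gyro = (0.1300, 0.1700, 0.1200)
velocity change Δv = (-0.06000000, 0.01600000, -0.06600000)
applied force F = (-3.0000, 0.8000, -3.3000)

F = (-3.0000, 0.8000, -3.3000)
τ = (0.1300, 0.1700, 0.1200)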